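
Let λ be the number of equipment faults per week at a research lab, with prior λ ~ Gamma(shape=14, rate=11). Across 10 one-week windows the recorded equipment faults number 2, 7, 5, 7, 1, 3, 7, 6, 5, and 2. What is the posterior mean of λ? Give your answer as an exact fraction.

Total count: 2 + 7 + 5 + 7 + 1 + 3 + 7 + 6 + 5 + 2 = 45.
Total exposure: 10 weeks.
By Gamma–Poisson conjugacy, the posterior is Gamma(α + Σx, β + Σt) = Gamma(14 + 45, 11 + 10) = Gamma(59, 21).
Posterior mean = α'/β' = 59/21.

59/21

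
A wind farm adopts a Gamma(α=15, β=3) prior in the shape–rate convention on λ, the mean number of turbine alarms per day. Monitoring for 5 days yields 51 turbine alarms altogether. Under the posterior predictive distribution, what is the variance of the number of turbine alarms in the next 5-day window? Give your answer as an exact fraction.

2145/32

Total count 51 over total exposure 5 days.
By Gamma–Poisson conjugacy, the posterior is Gamma(α + Σx, β + Σt) = Gamma(15 + 51, 3 + 5) = Gamma(66, 8).
The posterior predictive for a window of length T is Negative Binomial with variance T·α'·(β'+T)/β'² = 5·66·13/64 = 2145/32.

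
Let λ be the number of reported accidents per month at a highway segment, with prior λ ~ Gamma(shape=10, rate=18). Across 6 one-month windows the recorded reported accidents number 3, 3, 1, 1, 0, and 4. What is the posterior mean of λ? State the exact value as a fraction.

Total count: 3 + 3 + 1 + 1 + 0 + 4 = 12.
Total exposure: 6 months.
Gamma(α, β) with Poisson data over total exposure Σt gives posterior Gamma(α+Σx, β+Σt) = Gamma(22, 24).
Posterior mean = α'/β' = 22/24 = 11/12.

11/12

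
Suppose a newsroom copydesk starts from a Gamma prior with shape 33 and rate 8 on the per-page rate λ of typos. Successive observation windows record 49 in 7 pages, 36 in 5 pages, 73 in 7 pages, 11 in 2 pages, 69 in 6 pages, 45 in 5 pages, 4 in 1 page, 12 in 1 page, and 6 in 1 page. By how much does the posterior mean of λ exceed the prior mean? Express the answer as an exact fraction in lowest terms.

1285/344

Total count: 49 + 36 + 73 + 11 + 69 + 45 + 4 + 12 + 6 = 305.
Total exposure: 7 + 5 + 7 + 2 + 6 + 5 + 1 + 1 + 1 = 35 pages.
Posterior: α' = 33 + 305 = 338, β' = 8 + 35 = 43.
Posterior mean = 338/43 = 338/43; prior mean = 33/8 = 33/8. Difference = 338/43 − 33/8 = 1285/344.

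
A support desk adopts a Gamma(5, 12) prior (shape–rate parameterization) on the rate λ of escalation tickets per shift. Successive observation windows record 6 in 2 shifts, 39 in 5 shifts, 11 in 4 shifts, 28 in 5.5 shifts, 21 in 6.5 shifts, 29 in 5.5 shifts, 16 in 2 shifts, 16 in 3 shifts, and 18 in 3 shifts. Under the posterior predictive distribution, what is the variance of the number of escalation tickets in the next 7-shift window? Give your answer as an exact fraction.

Total count: 6 + 39 + 11 + 28 + 21 + 29 + 16 + 16 + 18 = 184.
Total exposure: 2 + 5 + 4 + 5.5 + 6.5 + 5.5 + 2 + 3 + 3 = 36.5 shifts.
Posterior: α' = 5 + 184 = 189, β' = 12 + 36.5 = 97/2.
The posterior predictive for a window of length T is Negative Binomial with variance T·α'·(β'+T)/β'² = 7·189·(111/2)/(9409/4) = 293706/9409.

293706/9409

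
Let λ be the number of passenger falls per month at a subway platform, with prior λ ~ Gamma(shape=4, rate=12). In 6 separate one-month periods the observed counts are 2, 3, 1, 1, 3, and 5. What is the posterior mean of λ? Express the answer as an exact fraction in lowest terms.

Total count: 2 + 3 + 1 + 1 + 3 + 5 = 15.
Total exposure: 6 months.
By Gamma–Poisson conjugacy, the posterior is Gamma(α + Σx, β + Σt) = Gamma(4 + 15, 12 + 6) = Gamma(19, 18).
Posterior mean = α'/β' = 19/18.

19/18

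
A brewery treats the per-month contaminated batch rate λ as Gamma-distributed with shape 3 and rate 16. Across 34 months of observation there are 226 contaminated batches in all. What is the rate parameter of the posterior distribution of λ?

Total count 226 over total exposure 34 months.
By Gamma–Poisson conjugacy, the posterior is Gamma(α + Σx, β + Σt) = Gamma(3 + 226, 16 + 34) = Gamma(229, 50).

50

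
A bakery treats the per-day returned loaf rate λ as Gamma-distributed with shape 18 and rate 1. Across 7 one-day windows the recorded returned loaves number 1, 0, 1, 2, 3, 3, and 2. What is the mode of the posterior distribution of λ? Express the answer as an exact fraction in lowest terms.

Total count: 1 + 0 + 1 + 2 + 3 + 3 + 2 = 12.
Total exposure: 7 days.
Posterior: α' = 18 + 12 = 30, β' = 1 + 7 = 8.
Posterior mode = (α'−1)/β' = 29/8.

29/8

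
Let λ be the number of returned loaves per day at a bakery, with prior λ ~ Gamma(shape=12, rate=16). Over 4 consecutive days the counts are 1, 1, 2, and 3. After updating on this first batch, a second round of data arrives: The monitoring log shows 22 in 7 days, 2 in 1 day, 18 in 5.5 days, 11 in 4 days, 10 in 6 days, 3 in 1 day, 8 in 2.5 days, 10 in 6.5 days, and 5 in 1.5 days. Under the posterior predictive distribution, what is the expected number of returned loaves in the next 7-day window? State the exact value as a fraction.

756/55

Total count: 1 + 1 + 2 + 3 = 7.
Total exposure: 4 days.
After the first batch: Gamma(12 + 7, 16 + 4) = Gamma(19, 20).
Total count: 22 + 2 + 18 + 11 + 10 + 3 + 8 + 10 + 5 = 89.
Total exposure: 7 + 1 + 5.5 + 4 + 6 + 1 + 2.5 + 6.5 + 1.5 = 35 days.
After the second batch: Gamma(19 + 89, 20 + 35) = Gamma(108, 55).
Predictive mean over a 7-day window = T·E[λ|data] = 7·108/55 = 756/55.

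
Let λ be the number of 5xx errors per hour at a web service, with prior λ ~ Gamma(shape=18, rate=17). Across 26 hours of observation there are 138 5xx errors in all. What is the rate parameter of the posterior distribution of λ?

43

Total count 138 over total exposure 26 hours.
Conjugate update: add total count to the shape and total exposure to the rate, giving Gamma(156, 43).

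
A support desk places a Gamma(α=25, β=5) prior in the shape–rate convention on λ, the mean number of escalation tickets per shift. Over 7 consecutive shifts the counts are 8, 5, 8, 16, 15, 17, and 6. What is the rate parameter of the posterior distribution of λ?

Total count: 8 + 5 + 8 + 16 + 15 + 17 + 6 = 75.
Total exposure: 7 shifts.
By Gamma–Poisson conjugacy, the posterior is Gamma(α + Σx, β + Σt) = Gamma(25 + 75, 5 + 7) = Gamma(100, 12).

12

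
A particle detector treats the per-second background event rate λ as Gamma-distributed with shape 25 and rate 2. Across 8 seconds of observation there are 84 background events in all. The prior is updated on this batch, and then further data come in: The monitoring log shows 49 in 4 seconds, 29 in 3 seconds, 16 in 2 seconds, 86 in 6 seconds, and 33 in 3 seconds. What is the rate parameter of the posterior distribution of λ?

28

Total count 84 over total exposure 8 seconds.
After the first batch: Gamma(25 + 84, 2 + 8) = Gamma(109, 10).
Total count: 49 + 29 + 16 + 86 + 33 = 213.
Total exposure: 4 + 3 + 2 + 6 + 3 = 18 seconds.
After the second batch: Gamma(109 + 213, 10 + 18) = Gamma(322, 28).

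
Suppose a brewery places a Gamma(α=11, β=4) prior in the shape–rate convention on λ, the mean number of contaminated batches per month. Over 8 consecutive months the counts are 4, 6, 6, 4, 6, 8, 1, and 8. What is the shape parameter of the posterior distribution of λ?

54

Total count: 4 + 6 + 6 + 4 + 6 + 8 + 1 + 8 = 43.
Total exposure: 8 months.
The Gamma prior is conjugate for the Poisson rate, so λ | data ~ Gamma(11+43, 4+8) = Gamma(54, 12).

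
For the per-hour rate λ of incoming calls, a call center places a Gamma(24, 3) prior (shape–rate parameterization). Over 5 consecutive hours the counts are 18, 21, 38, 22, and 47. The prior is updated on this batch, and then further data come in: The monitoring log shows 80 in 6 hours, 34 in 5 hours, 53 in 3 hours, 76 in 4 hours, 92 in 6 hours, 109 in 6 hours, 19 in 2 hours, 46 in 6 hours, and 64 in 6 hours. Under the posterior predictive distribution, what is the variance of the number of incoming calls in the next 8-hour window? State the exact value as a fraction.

22290/169

Total count: 18 + 21 + 38 + 22 + 47 = 146.
Total exposure: 5 hours.
After the first batch: Gamma(24 + 146, 3 + 5) = Gamma(170, 8).
Total count: 80 + 34 + 53 + 76 + 92 + 109 + 19 + 46 + 64 = 573.
Total exposure: 6 + 5 + 3 + 4 + 6 + 6 + 2 + 6 + 6 = 44 hours.
After the second batch: Gamma(170 + 573, 8 + 44) = Gamma(743, 52).
The posterior predictive for a window of length T is Negative Binomial with variance T·α'·(β'+T)/β'² = 8·743·60/2704 = 22290/169.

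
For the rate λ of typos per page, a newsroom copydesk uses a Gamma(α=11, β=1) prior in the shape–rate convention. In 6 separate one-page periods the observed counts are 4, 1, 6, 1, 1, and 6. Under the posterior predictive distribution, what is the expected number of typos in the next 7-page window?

Total count: 4 + 1 + 6 + 1 + 1 + 6 = 19.
Total exposure: 6 pages.
Conjugate update: add total count to the shape and total exposure to the rate, giving Gamma(30, 7).
Predictive mean over a 7-page window = T·E[λ|data] = 7·30/7 = 30.

30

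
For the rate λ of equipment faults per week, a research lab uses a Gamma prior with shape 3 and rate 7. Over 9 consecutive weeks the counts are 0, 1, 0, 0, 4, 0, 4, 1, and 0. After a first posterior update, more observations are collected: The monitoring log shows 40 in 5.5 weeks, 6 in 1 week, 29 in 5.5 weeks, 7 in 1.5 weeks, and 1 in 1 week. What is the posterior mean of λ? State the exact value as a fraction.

192/61

Total count: 0 + 1 + 0 + 0 + 4 + 0 + 4 + 1 + 0 = 10.
Total exposure: 9 weeks.
After the first batch: Gamma(3 + 10, 7 + 9) = Gamma(13, 16).
Total count: 40 + 6 + 29 + 7 + 1 = 83.
Total exposure: 5.5 + 1 + 5.5 + 1.5 + 1 = 14.5 weeks.
After the second batch: Gamma(13 + 83, 16 + 14.5) = Gamma(96, 61/2).
Posterior mean = α'/β' = 96/(61/2) = 192/61.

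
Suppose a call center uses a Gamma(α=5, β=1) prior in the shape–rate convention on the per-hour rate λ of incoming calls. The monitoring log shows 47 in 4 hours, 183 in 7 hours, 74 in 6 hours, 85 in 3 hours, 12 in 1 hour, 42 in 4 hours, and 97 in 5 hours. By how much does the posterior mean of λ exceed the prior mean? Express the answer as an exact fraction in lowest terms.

Total count: 47 + 183 + 74 + 85 + 12 + 42 + 97 = 540.
Total exposure: 4 + 7 + 6 + 3 + 1 + 4 + 5 = 30 hours.
Gamma(α, β) with Poisson data over total exposure Σt gives posterior Gamma(α+Σx, β+Σt) = Gamma(545, 31).
Posterior mean = 545/31 = 545/31; prior mean = 5/1 = 5. Difference = 545/31 − 5 = 390/31.

390/31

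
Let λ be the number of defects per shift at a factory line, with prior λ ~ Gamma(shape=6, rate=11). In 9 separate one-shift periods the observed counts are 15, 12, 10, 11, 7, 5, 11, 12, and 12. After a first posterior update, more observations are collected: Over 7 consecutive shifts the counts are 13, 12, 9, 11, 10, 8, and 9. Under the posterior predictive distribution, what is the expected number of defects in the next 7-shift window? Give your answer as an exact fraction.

1211/27

Total count: 15 + 12 + 10 + 11 + 7 + 5 + 11 + 12 + 12 = 95.
Total exposure: 9 shifts.
After the first batch: Gamma(6 + 95, 11 + 9) = Gamma(101, 20).
Total count: 13 + 12 + 9 + 11 + 10 + 8 + 9 = 72.
Total exposure: 7 shifts.
After the second batch: Gamma(101 + 72, 20 + 7) = Gamma(173, 27).
Predictive mean over a 7-shift window = T·E[λ|data] = 7·173/27 = 1211/27.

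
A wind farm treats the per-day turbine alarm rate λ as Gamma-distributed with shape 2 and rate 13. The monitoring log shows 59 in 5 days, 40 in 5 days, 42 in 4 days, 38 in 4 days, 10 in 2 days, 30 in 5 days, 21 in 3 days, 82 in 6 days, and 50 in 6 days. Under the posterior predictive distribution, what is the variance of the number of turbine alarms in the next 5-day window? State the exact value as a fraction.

108460/2809

Total count: 59 + 40 + 42 + 38 + 10 + 30 + 21 + 82 + 50 = 372.
Total exposure: 5 + 5 + 4 + 4 + 2 + 5 + 3 + 6 + 6 = 40 days.
The Gamma prior is conjugate for the Poisson rate, so λ | data ~ Gamma(2+372, 13+40) = Gamma(374, 53).
The posterior predictive for a window of length T is Negative Binomial with variance T·α'·(β'+T)/β'² = 5·374·58/2809 = 108460/2809.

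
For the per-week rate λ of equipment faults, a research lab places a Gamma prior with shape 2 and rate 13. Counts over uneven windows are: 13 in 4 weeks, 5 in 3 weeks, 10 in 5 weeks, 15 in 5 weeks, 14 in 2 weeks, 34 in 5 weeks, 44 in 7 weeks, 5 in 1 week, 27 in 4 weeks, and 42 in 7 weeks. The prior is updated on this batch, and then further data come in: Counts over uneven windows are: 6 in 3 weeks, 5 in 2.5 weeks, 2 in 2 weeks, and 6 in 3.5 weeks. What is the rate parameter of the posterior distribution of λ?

67

Total count: 13 + 5 + 10 + 15 + 14 + 34 + 44 + 5 + 27 + 42 = 209.
Total exposure: 4 + 3 + 5 + 5 + 2 + 5 + 7 + 1 + 4 + 7 = 43 weeks.
After the first batch: Gamma(2 + 209, 13 + 43) = Gamma(211, 56).
Total count: 6 + 5 + 2 + 6 = 19.
Total exposure: 3 + 2.5 + 2 + 3.5 = 11 weeks.
After the second batch: Gamma(211 + 19, 56 + 11) = Gamma(230, 67).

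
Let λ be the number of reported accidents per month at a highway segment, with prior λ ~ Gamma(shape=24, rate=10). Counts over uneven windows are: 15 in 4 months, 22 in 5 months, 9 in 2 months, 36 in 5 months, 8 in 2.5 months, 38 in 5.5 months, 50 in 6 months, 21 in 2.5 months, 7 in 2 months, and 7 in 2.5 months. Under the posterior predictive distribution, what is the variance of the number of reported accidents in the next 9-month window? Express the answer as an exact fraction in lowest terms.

119448/2209

Total count: 15 + 22 + 9 + 36 + 8 + 38 + 50 + 21 + 7 + 7 = 213.
Total exposure: 4 + 5 + 2 + 5 + 2.5 + 5.5 + 6 + 2.5 + 2 + 2.5 = 37 months.
The Gamma prior is conjugate for the Poisson rate, so λ | data ~ Gamma(24+213, 10+37) = Gamma(237, 47).
The posterior predictive for a window of length T is Negative Binomial with variance T·α'·(β'+T)/β'² = 9·237·56/2209 = 119448/2209.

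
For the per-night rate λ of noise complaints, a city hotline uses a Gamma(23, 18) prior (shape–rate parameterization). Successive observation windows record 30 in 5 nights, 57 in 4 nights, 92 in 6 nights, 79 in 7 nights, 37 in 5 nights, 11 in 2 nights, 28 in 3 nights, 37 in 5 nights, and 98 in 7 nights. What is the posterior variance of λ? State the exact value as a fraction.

Total count: 30 + 57 + 92 + 79 + 37 + 11 + 28 + 37 + 98 = 469.
Total exposure: 5 + 4 + 6 + 7 + 5 + 2 + 3 + 5 + 7 = 44 nights.
Gamma(α, β) with Poisson data over total exposure Σt gives posterior Gamma(α+Σx, β+Σt) = Gamma(492, 62).
Posterior variance = α'/β'² = 492/3844 = 123/961.

123/961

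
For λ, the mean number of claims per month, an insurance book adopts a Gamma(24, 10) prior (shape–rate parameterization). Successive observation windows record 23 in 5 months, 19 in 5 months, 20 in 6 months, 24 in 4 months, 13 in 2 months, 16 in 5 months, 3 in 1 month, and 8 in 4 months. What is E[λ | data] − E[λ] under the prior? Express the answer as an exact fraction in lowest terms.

Total count: 23 + 19 + 20 + 24 + 13 + 16 + 3 + 8 = 126.
Total exposure: 5 + 5 + 6 + 4 + 2 + 5 + 1 + 4 = 32 months.
Posterior: α' = 24 + 126 = 150, β' = 10 + 32 = 42.
Posterior mean = 150/42 = 25/7; prior mean = 24/10 = 12/5. Difference = 25/7 − 12/5 = 41/35.

41/35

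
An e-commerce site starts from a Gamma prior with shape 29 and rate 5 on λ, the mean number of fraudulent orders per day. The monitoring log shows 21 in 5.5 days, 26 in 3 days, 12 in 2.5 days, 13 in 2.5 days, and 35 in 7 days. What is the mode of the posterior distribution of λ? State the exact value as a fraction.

Total count: 21 + 26 + 12 + 13 + 35 = 107.
Total exposure: 5.5 + 3 + 2.5 + 2.5 + 7 = 20.5 days.
The Gamma prior is conjugate for the Poisson rate, so λ | data ~ Gamma(29+107, 5+20.5) = Gamma(136, 51/2).
Posterior mode = (α'−1)/β' = 135/(51/2) = 90/17.

90/17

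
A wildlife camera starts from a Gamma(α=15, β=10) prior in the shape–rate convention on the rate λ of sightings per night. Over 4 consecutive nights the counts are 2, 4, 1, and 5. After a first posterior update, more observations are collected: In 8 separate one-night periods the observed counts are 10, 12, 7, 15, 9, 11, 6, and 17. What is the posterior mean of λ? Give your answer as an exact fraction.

Total count: 2 + 4 + 1 + 5 = 12.
Total exposure: 4 nights.
After the first batch: Gamma(15 + 12, 10 + 4) = Gamma(27, 14).
Total count: 10 + 12 + 7 + 15 + 9 + 11 + 6 + 17 = 87.
Total exposure: 8 nights.
After the second batch: Gamma(27 + 87, 14 + 8) = Gamma(114, 22).
Posterior mean = α'/β' = 114/22 = 57/11.

57/11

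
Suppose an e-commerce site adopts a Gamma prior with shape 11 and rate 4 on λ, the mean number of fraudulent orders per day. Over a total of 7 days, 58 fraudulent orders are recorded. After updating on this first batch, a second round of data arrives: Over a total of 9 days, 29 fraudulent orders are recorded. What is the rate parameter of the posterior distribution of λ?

20

Total count 58 over total exposure 7 days.
After the first batch: Gamma(11 + 58, 4 + 7) = Gamma(69, 11).
Total count 29 over total exposure 9 days.
After the second batch: Gamma(69 + 29, 11 + 9) = Gamma(98, 20).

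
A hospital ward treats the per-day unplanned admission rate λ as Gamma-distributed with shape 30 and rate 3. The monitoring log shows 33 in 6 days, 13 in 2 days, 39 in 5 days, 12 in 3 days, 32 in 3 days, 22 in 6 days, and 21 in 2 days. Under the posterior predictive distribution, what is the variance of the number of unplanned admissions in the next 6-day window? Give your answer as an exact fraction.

Total count: 33 + 13 + 39 + 12 + 32 + 22 + 21 = 172.
Total exposure: 6 + 2 + 5 + 3 + 3 + 6 + 2 = 27 days.
Posterior: α' = 30 + 172 = 202, β' = 3 + 27 = 30.
The posterior predictive for a window of length T is Negative Binomial with variance T·α'·(β'+T)/β'² = 6·202·36/900 = 1212/25.

1212/25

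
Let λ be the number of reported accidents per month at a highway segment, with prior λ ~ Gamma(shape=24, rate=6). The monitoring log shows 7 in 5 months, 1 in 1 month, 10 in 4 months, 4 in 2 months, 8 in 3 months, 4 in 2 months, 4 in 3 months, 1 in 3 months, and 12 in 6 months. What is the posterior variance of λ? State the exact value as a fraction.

3/49

Total count: 7 + 1 + 10 + 4 + 8 + 4 + 4 + 1 + 12 = 51.
Total exposure: 5 + 1 + 4 + 2 + 3 + 2 + 3 + 3 + 6 = 29 months.
By Gamma–Poisson conjugacy, the posterior is Gamma(α + Σx, β + Σt) = Gamma(24 + 51, 6 + 29) = Gamma(75, 35).
Posterior variance = α'/β'² = 75/1225 = 3/49.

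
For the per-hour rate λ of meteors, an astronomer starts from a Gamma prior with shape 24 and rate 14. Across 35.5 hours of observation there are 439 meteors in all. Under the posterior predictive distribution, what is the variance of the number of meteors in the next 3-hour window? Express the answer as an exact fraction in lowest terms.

Total count 439 over total exposure 35.5 hours.
Gamma(α, β) with Poisson data over total exposure Σt gives posterior Gamma(α+Σx, β+Σt) = Gamma(463, 99/2).
The posterior predictive for a window of length T is Negative Binomial with variance T·α'·(β'+T)/β'² = 3·463·(105/2)/(9801/4) = 32410/1089.

32410/1089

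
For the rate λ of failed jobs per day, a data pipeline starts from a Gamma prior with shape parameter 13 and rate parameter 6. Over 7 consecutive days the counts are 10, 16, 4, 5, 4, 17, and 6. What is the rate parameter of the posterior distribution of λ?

13

Total count: 10 + 16 + 4 + 5 + 4 + 17 + 6 = 62.
Total exposure: 7 days.
The Gamma prior is conjugate for the Poisson rate, so λ | data ~ Gamma(13+62, 6+7) = Gamma(75, 13).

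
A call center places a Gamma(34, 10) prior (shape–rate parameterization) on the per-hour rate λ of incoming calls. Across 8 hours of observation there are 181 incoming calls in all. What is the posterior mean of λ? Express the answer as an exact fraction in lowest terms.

215/18

Total count 181 over total exposure 8 hours.
Gamma(α, β) with Poisson data over total exposure Σt gives posterior Gamma(α+Σx, β+Σt) = Gamma(215, 18).
Posterior mean = α'/β' = 215/18.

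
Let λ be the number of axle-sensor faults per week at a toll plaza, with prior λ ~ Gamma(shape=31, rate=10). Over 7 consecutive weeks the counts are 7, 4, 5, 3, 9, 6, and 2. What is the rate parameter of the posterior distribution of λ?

Total count: 7 + 4 + 5 + 3 + 9 + 6 + 2 = 36.
Total exposure: 7 weeks.
Gamma(α, β) with Poisson data over total exposure Σt gives posterior Gamma(α+Σx, β+Σt) = Gamma(67, 17).

17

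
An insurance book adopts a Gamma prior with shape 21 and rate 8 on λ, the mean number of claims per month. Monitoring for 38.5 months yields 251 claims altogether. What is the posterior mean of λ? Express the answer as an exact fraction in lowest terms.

Total count 251 over total exposure 38.5 months.
Posterior: α' = 21 + 251 = 272, β' = 8 + 38.5 = 93/2.
Posterior mean = α'/β' = 272/(93/2) = 544/93.

544/93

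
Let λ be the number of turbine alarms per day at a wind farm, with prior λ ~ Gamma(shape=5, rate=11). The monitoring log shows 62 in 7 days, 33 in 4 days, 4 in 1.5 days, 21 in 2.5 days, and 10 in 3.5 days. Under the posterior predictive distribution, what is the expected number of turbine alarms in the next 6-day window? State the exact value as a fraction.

Total count: 62 + 33 + 4 + 21 + 10 = 130.
Total exposure: 7 + 4 + 1.5 + 2.5 + 3.5 = 18.5 days.
By Gamma–Poisson conjugacy, the posterior is Gamma(α + Σx, β + Σt) = Gamma(5 + 130, 11 + 18.5) = Gamma(135, 59/2).
Predictive mean over a 6-day window = T·E[λ|data] = 6·135/(59/2) = 1620/59.

1620/59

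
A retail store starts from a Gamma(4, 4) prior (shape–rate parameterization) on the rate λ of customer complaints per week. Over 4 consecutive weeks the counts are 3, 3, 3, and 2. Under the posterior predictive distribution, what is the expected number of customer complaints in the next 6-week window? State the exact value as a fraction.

Total count: 3 + 3 + 3 + 2 = 11.
Total exposure: 4 weeks.
The Gamma prior is conjugate for the Poisson rate, so λ | data ~ Gamma(4+11, 4+4) = Gamma(15, 8).
Predictive mean over a 6-week window = T·E[λ|data] = 6·15/8 = 45/4.

45/4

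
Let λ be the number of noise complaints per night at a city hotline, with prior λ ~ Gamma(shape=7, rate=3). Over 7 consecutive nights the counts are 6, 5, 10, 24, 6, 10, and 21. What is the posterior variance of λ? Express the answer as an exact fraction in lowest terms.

Total count: 6 + 5 + 10 + 24 + 6 + 10 + 21 = 82.
Total exposure: 7 nights.
Gamma(α, β) with Poisson data over total exposure Σt gives posterior Gamma(α+Σx, β+Σt) = Gamma(89, 10).
Posterior variance = α'/β'² = 89/100.

89/100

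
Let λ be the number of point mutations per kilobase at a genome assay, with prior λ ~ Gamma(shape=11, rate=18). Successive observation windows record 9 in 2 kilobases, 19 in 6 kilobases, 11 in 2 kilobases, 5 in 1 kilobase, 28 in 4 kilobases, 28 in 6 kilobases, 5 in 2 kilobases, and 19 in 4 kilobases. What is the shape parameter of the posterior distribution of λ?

135

Total count: 9 + 19 + 11 + 5 + 28 + 28 + 5 + 19 = 124.
Total exposure: 2 + 6 + 2 + 1 + 4 + 6 + 2 + 4 = 27 kilobases.
By Gamma–Poisson conjugacy, the posterior is Gamma(α + Σx, β + Σt) = Gamma(11 + 124, 18 + 27) = Gamma(135, 45).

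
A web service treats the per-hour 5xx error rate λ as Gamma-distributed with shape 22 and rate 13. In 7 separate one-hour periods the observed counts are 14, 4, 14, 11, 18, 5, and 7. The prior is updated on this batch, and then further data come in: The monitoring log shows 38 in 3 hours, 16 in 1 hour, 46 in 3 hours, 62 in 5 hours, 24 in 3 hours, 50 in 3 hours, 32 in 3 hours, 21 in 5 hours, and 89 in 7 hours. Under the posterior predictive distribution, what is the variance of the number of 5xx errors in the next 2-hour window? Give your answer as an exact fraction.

52030/2809

Total count: 14 + 4 + 14 + 11 + 18 + 5 + 7 = 73.
Total exposure: 7 hours.
After the first batch: Gamma(22 + 73, 13 + 7) = Gamma(95, 20).
Total count: 38 + 16 + 46 + 62 + 24 + 50 + 32 + 21 + 89 = 378.
Total exposure: 3 + 1 + 3 + 5 + 3 + 3 + 3 + 5 + 7 = 33 hours.
After the second batch: Gamma(95 + 378, 20 + 33) = Gamma(473, 53).
The posterior predictive for a window of length T is Negative Binomial with variance T·α'·(β'+T)/β'² = 2·473·55/2809 = 52030/2809.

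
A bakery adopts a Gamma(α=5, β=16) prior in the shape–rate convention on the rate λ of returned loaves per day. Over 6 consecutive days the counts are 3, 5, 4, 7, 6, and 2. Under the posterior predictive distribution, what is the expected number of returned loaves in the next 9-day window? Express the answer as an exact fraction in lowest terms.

144/11

Total count: 3 + 5 + 4 + 7 + 6 + 2 = 27.
Total exposure: 6 days.
The Gamma prior is conjugate for the Poisson rate, so λ | data ~ Gamma(5+27, 16+6) = Gamma(32, 22).
Predictive mean over a 9-day window = T·E[λ|data] = 9·32/22 = 144/11.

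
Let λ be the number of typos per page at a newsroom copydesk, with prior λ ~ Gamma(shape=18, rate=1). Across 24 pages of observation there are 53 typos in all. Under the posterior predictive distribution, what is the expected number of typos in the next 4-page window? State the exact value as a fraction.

Total count 53 over total exposure 24 pages.
By Gamma–Poisson conjugacy, the posterior is Gamma(α + Σx, β + Σt) = Gamma(18 + 53, 1 + 24) = Gamma(71, 25).
Predictive mean over a 4-page window = T·E[λ|data] = 4·71/25 = 284/25.

284/25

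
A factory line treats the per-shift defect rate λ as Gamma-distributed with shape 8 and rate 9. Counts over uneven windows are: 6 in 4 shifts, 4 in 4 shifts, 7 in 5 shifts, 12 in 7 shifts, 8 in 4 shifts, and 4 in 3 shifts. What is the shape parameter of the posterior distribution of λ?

49

Total count: 6 + 4 + 7 + 12 + 8 + 4 = 41.
Total exposure: 4 + 4 + 5 + 7 + 4 + 3 = 27 shifts.
By Gamma–Poisson conjugacy, the posterior is Gamma(α + Σx, β + Σt) = Gamma(8 + 41, 9 + 27) = Gamma(49, 36).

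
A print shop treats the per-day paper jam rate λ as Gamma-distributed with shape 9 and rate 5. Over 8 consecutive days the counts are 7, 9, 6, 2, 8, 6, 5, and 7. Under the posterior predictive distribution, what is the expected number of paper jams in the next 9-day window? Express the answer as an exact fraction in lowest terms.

Total count: 7 + 9 + 6 + 2 + 8 + 6 + 5 + 7 = 50.
Total exposure: 8 days.
The Gamma prior is conjugate for the Poisson rate, so λ | data ~ Gamma(9+50, 5+8) = Gamma(59, 13).
Predictive mean over a 9-day window = T·E[λ|data] = 9·59/13 = 531/13.

531/13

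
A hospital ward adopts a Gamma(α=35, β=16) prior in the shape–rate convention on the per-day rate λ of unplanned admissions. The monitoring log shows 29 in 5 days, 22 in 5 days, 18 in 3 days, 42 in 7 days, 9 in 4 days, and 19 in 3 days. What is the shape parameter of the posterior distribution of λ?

Total count: 29 + 22 + 18 + 42 + 9 + 19 = 139.
Total exposure: 5 + 5 + 3 + 7 + 4 + 3 = 27 days.
The Gamma prior is conjugate for the Poisson rate, so λ | data ~ Gamma(35+139, 16+27) = Gamma(174, 43).

174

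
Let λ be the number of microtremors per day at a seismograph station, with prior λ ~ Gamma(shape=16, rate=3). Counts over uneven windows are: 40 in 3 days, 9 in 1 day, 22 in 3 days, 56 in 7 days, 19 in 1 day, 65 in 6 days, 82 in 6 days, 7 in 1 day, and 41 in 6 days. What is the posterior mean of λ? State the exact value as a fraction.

Total count: 40 + 9 + 22 + 56 + 19 + 65 + 82 + 7 + 41 = 341.
Total exposure: 3 + 1 + 3 + 7 + 1 + 6 + 6 + 1 + 6 = 34 days.
By Gamma–Poisson conjugacy, the posterior is Gamma(α + Σx, β + Σt) = Gamma(16 + 341, 3 + 34) = Gamma(357, 37).
Posterior mean = α'/β' = 357/37.

357/37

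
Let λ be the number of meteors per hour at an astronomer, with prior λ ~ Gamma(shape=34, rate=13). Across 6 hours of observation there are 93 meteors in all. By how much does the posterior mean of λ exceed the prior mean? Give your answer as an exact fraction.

Total count 93 over total exposure 6 hours.
Gamma(α, β) with Poisson data over total exposure Σt gives posterior Gamma(α+Σx, β+Σt) = Gamma(127, 19).
Posterior mean = 127/19 = 127/19; prior mean = 34/13 = 34/13. Difference = 127/19 − 34/13 = 1005/247.

1005/247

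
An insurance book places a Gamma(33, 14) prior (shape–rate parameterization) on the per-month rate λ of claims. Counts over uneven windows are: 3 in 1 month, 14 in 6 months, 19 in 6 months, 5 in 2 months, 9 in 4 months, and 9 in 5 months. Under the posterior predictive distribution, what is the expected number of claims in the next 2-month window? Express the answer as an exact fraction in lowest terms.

Total count: 3 + 14 + 19 + 5 + 9 + 9 = 59.
Total exposure: 1 + 6 + 6 + 2 + 4 + 5 = 24 months.
Posterior: α' = 33 + 59 = 92, β' = 14 + 24 = 38.
Predictive mean over a 2-month window = T·E[λ|data] = 2·92/38 = 92/19.

92/19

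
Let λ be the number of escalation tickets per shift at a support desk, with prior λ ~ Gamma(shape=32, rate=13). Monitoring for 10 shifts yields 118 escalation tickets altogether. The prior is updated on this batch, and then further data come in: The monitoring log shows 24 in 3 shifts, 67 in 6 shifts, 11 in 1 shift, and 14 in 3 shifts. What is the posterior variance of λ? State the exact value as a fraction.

133/648

Total count 118 over total exposure 10 shifts.
After the first batch: Gamma(32 + 118, 13 + 10) = Gamma(150, 23).
Total count: 24 + 67 + 11 + 14 = 116.
Total exposure: 3 + 6 + 1 + 3 = 13 shifts.
After the second batch: Gamma(150 + 116, 23 + 13) = Gamma(266, 36).
Posterior variance = α'/β'² = 266/1296 = 133/648.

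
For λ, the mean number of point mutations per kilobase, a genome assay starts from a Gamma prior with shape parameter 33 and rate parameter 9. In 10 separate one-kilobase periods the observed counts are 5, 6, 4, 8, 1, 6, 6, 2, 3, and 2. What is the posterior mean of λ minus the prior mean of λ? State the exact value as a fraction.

1/3

Total count: 5 + 6 + 4 + 8 + 1 + 6 + 6 + 2 + 3 + 2 = 43.
Total exposure: 10 kilobases.
Conjugate update: add total count to the shape and total exposure to the rate, giving Gamma(76, 19).
Posterior mean = 76/19 = 4; prior mean = 33/9 = 11/3. Difference = 4 − 11/3 = 1/3.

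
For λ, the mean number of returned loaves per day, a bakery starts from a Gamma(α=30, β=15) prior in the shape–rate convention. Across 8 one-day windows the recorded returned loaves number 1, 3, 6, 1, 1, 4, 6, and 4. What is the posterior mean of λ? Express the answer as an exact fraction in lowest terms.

Total count: 1 + 3 + 6 + 1 + 1 + 4 + 6 + 4 = 26.
Total exposure: 8 days.
Conjugate update: add total count to the shape and total exposure to the rate, giving Gamma(56, 23).
Posterior mean = α'/β' = 56/23.

56/23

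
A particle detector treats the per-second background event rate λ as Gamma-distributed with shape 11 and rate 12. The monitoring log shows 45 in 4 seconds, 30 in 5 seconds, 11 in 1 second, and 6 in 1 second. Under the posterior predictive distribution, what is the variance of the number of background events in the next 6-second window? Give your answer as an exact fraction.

Total count: 45 + 30 + 11 + 6 = 92.
Total exposure: 4 + 5 + 1 + 1 = 11 seconds.
Conjugate update: add total count to the shape and total exposure to the rate, giving Gamma(103, 23).
The posterior predictive for a window of length T is Negative Binomial with variance T·α'·(β'+T)/β'² = 6·103·29/529 = 17922/529.

17922/529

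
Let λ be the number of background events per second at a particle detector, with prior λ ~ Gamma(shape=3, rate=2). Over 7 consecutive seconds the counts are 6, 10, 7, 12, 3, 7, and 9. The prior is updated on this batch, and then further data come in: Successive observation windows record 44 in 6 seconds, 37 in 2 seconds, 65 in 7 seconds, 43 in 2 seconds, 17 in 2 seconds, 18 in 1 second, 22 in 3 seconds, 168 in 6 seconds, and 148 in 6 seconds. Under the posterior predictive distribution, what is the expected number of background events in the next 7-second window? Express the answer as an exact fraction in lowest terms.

Total count: 6 + 10 + 7 + 12 + 3 + 7 + 9 = 54.
Total exposure: 7 seconds.
After the first batch: Gamma(3 + 54, 2 + 7) = Gamma(57, 9).
Total count: 44 + 37 + 65 + 43 + 17 + 18 + 22 + 168 + 148 = 562.
Total exposure: 6 + 2 + 7 + 2 + 2 + 1 + 3 + 6 + 6 = 35 seconds.
After the second batch: Gamma(57 + 562, 9 + 35) = Gamma(619, 44).
Predictive mean over a 7-second window = T·E[λ|data] = 7·619/44 = 4333/44.

4333/44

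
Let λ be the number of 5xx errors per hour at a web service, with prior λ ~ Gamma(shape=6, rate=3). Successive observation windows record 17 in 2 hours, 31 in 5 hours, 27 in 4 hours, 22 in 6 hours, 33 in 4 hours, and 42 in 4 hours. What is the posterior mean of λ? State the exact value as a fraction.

89/14

Total count: 17 + 31 + 27 + 22 + 33 + 42 = 172.
Total exposure: 2 + 5 + 4 + 6 + 4 + 4 = 25 hours.
Posterior: α' = 6 + 172 = 178, β' = 3 + 25 = 28.
Posterior mean = α'/β' = 178/28 = 89/14.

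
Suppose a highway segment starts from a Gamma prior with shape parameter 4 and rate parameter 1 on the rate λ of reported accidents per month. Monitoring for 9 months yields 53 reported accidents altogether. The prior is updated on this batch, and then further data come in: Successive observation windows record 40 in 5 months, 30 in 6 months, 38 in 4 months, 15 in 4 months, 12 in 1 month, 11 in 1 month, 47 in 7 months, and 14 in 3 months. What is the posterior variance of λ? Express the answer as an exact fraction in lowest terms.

Total count 53 over total exposure 9 months.
After the first batch: Gamma(4 + 53, 1 + 9) = Gamma(57, 10).
Total count: 40 + 30 + 38 + 15 + 12 + 11 + 47 + 14 = 207.
Total exposure: 5 + 6 + 4 + 4 + 1 + 1 + 7 + 3 = 31 months.
After the second batch: Gamma(57 + 207, 10 + 31) = Gamma(264, 41).
Posterior variance = α'/β'² = 264/1681.

264/1681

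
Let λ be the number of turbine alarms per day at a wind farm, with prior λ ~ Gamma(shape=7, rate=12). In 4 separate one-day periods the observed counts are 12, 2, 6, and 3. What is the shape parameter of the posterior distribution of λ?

30

Total count: 12 + 2 + 6 + 3 = 23.
Total exposure: 4 days.
The Gamma prior is conjugate for the Poisson rate, so λ | data ~ Gamma(7+23, 12+4) = Gamma(30, 16).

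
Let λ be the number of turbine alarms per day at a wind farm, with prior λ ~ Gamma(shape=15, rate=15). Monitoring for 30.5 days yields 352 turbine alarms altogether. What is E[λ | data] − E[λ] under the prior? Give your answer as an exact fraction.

643/91

Total count 352 over total exposure 30.5 days.
The Gamma prior is conjugate for the Poisson rate, so λ | data ~ Gamma(15+352, 15+30.5) = Gamma(367, 91/2).
Posterior mean = 367/(91/2) = 734/91; prior mean = 15/15 = 1. Difference = 734/91 − 1 = 643/91.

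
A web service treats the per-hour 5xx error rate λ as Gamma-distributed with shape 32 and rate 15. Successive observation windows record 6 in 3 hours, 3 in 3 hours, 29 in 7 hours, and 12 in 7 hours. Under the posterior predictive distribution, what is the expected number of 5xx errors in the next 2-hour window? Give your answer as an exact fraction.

164/35

Total count: 6 + 3 + 29 + 12 = 50.
Total exposure: 3 + 3 + 7 + 7 = 20 hours.
Conjugate update: add total count to the shape and total exposure to the rate, giving Gamma(82, 35).
Predictive mean over a 2-hour window = T·E[λ|data] = 2·82/35 = 164/35.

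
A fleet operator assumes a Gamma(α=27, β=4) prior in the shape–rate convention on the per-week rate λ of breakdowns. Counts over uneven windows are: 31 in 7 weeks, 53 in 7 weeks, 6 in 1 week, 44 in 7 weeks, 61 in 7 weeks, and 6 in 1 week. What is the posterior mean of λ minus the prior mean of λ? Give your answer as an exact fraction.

Total count: 31 + 53 + 6 + 44 + 61 + 6 = 201.
Total exposure: 7 + 7 + 1 + 7 + 7 + 1 = 30 weeks.
Conjugate update: add total count to the shape and total exposure to the rate, giving Gamma(228, 34).
Posterior mean = 228/34 = 114/17; prior mean = 27/4 = 27/4. Difference = 114/17 − 27/4 = -3/68.

-3/68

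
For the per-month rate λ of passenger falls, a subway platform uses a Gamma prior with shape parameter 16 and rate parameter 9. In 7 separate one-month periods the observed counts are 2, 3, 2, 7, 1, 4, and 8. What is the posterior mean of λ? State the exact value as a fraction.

Total count: 2 + 3 + 2 + 7 + 1 + 4 + 8 = 27.
Total exposure: 7 months.
Gamma(α, β) with Poisson data over total exposure Σt gives posterior Gamma(α+Σx, β+Σt) = Gamma(43, 16).
Posterior mean = α'/β' = 43/16.

43/16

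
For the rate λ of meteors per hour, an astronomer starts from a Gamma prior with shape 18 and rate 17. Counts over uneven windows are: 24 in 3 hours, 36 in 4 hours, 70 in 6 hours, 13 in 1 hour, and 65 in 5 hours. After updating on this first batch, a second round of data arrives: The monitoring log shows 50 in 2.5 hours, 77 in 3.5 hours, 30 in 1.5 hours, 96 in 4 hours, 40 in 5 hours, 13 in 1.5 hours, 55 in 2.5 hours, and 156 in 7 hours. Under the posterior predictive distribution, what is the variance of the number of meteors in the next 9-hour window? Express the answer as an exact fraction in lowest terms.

Total count: 24 + 36 + 70 + 13 + 65 = 208.
Total exposure: 3 + 4 + 6 + 1 + 5 = 19 hours.
After the first batch: Gamma(18 + 208, 17 + 19) = Gamma(226, 36).
Total count: 50 + 77 + 30 + 96 + 40 + 13 + 55 + 156 = 517.
Total exposure: 2.5 + 3.5 + 1.5 + 4 + 5 + 1.5 + 2.5 + 7 = 27.5 hours.
After the second batch: Gamma(226 + 517, 36 + 27.5) = Gamma(743, 127/2).
The posterior predictive for a window of length T is Negative Binomial with variance T·α'·(β'+T)/β'² = 9·743·(145/2)/(16129/4) = 1939230/16129.

1939230/16129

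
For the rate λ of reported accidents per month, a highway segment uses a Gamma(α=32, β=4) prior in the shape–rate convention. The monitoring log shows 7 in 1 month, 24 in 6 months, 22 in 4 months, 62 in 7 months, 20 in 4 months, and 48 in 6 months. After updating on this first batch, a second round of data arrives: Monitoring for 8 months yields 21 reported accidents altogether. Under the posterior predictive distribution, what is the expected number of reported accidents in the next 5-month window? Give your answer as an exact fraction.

Total count: 7 + 24 + 22 + 62 + 20 + 48 = 183.
Total exposure: 1 + 6 + 4 + 7 + 4 + 6 = 28 months.
After the first batch: Gamma(32 + 183, 4 + 28) = Gamma(215, 32).
Total count 21 over total exposure 8 months.
After the second batch: Gamma(215 + 21, 32 + 8) = Gamma(236, 40).
Predictive mean over a 5-month window = T·E[λ|data] = 5·236/40 = 59/2.

59/2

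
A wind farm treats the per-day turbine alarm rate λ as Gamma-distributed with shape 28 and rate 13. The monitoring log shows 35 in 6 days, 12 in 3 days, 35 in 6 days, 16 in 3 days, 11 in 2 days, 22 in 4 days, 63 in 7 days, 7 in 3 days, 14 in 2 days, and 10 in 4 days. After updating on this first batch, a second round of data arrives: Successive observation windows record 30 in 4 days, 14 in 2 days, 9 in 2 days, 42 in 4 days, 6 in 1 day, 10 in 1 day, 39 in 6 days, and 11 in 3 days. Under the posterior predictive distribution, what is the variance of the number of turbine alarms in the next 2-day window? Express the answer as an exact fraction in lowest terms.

Total count: 35 + 12 + 35 + 16 + 11 + 22 + 63 + 7 + 14 + 10 = 225.
Total exposure: 6 + 3 + 6 + 3 + 2 + 4 + 7 + 3 + 2 + 4 = 40 days.
After the first batch: Gamma(28 + 225, 13 + 40) = Gamma(253, 53).
Total count: 30 + 14 + 9 + 42 + 6 + 10 + 39 + 11 = 161.
Total exposure: 4 + 2 + 2 + 4 + 1 + 1 + 6 + 3 = 23 days.
After the second batch: Gamma(253 + 161, 53 + 23) = Gamma(414, 76).
The posterior predictive for a window of length T is Negative Binomial with variance T·α'·(β'+T)/β'² = 2·414·78/5776 = 8073/722.

8073/722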